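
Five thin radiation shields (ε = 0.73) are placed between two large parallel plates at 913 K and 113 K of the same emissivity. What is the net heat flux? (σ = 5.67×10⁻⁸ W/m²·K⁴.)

q ≈ 3770 W/m²

Each of the 6 gaps contributes resistance (2/ε − 1) = 2/0.73 − 1 = 1.740; total = 10.44.
q = σ(T₁⁴ − T₂⁴) / 10.44 = 5.67×10⁻⁸ × 6.95×10^11 / 10.44 = 3770 W/m².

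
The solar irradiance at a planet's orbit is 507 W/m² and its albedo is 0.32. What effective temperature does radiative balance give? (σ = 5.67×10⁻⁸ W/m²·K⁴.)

Power absorbed = (1−a)S·πR²; power emitted = 4πR²σT⁴. Equating and cancelling πR²:
T = ((1−a)S / 4σ)^(1/4) = (345 / (4 × 5.67×10⁻⁸))^(1/4) = (1.52×10^9)^(1/4).
T = 197 K.

T ≈ 197 K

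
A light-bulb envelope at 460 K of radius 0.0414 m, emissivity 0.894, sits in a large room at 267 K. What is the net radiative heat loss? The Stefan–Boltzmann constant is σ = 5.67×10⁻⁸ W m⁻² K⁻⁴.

Q ≈ 43.3 W

A = 4πr² = 4π × (0.0414)² = 0.0215 m².
Q = εσA(T⁴ − T_s⁴). T⁴ − T_s⁴ = (460)⁴ − (267)⁴ = 4.48×10^10 − 5.08×10^9 = 3.97×10^10 K⁴.
Q = 0.894 × 5.67×10⁻⁸ × 0.0215 × 3.97×10^10 = 43.3 W.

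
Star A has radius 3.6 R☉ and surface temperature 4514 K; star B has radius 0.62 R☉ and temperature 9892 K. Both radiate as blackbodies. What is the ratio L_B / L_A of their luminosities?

L_B/L_A ≈ 0.684

L = 4πR²σT⁴ ∝ R²T⁴, so L_B/L_A = (0.62/3.6)² × (9892/4514)⁴ = 0.0297 × 23.1 = 0.684.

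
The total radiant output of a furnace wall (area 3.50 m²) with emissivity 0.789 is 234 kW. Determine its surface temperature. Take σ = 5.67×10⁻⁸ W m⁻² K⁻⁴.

From P = εσAT⁴, T = (P / εσA)^(1/4) = (2.34×10^5 / (0.789 × 5.67×10⁻⁸ × 3.50))^(1/4).
T = (1.49×10^12)^(1/4) = 1110 K.

T ≈ 1110 K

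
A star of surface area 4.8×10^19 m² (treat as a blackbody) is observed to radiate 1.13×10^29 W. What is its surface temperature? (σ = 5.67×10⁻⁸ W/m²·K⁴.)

T ≈ 14300 K

From P = σAT⁴, T = (P / σA)^(1/4) = (1.13×10^29 / (5.67×10⁻⁸ × 4.80×10^19))^(1/4).
T = (4.15×10^16)^(1/4) = 14300 K.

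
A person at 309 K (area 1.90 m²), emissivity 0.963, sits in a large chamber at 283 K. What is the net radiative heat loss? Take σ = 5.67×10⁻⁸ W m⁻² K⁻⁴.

Q = εσA(T⁴ − T_s⁴). T⁴ − T_s⁴ = (309)⁴ − (283)⁴ = 9.12×10^9 − 6.41×10^9 = 2.70×10^9 K⁴.
Q = 0.963 × 5.67×10⁻⁸ × 1.90 × 2.70×10^9 = 280 W.

Q ≈ 280 W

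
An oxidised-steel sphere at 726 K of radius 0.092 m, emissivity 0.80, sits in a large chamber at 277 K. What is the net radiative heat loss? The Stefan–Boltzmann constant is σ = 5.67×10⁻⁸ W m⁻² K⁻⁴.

A = 4πr² = 4π × (0.092)² = 0.106 m².
Q = εσA(T⁴ − T_s⁴). T⁴ − T_s⁴ = (726)⁴ − (277)⁴ = 2.78×10^11 − 5.89×10^9 = 2.72×10^11 K⁴.
Q = 0.80 × 5.67×10⁻⁸ × 0.106 × 2.72×10^11 = 1310 W.

Q ≈ 1310 W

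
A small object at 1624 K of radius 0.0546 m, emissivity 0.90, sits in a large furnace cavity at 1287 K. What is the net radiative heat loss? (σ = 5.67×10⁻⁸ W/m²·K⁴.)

A = 4πr² = 4π × (0.0546)² = 0.0375 m².
Q = εσA(T⁴ − T_s⁴). T⁴ − T_s⁴ = (1624)⁴ − (1287)⁴ = 6.96×10^12 − 2.74×10^12 = 4.21×10^12 K⁴.
Q = 0.90 × 5.67×10⁻⁸ × 0.0375 × 4.21×10^12 = 8050 W.

Q ≈ 8050 W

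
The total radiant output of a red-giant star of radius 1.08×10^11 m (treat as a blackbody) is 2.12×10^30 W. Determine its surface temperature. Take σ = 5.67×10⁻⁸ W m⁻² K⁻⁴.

A = 4πr² = 4π × (1.08×10^11)² = 1.47×10^23 m².
From P = σAT⁴, T = (P / σA)^(1/4) = (2.12×10^30 / (5.67×10⁻⁸ × 1.47×10^23))^(1/4).
T = (2.55×10^14)^(1/4) = 4000 K.

T ≈ 4000 K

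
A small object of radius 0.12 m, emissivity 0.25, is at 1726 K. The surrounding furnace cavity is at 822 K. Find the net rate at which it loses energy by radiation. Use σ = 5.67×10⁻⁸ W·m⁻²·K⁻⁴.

Q ≈ 21600 W

A = 4πr² = 4π × (0.12)² = 0.181 m².
Q = εσA(T⁴ − T_s⁴). T⁴ − T_s⁴ = (1726)⁴ − (822)⁴ = 8.87×10^12 − 4.57×10^11 = 8.42×10^12 K⁴.
Q = 0.25 × 5.67×10⁻⁸ × 0.181 × 8.42×10^12 = 21600 W.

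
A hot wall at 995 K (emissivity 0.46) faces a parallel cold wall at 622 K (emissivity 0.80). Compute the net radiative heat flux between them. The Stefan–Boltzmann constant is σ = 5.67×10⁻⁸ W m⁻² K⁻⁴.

q ≈ 19400 W/m²

For two large parallel gray plates, q = σ(T₁⁴ − T₂⁴) / (1/ε₁ + 1/ε₂ − 1).
1/ε₁ + 1/ε₂ − 1 = 1/0.46 + 1/0.80 − 1 = 2.424.
T₁⁴ − T₂⁴ = 9.80×10^11 − 1.50×10^11 = 8.30×10^11 K⁴.
q = 5.67×10⁻⁸ × 8.30×10^11 / 2.424 = 19400 W/m².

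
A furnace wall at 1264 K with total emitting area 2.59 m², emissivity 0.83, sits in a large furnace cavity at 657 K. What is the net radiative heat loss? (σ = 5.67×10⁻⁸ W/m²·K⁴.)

Q = εσA(T⁴ − T_s⁴). T⁴ − T_s⁴ = (1264)⁴ − (657)⁴ = 2.55×10^12 − 1.86×10^11 = 2.37×10^12 K⁴.
Q = 0.83 × 5.67×10⁻⁸ × 2.59 × 2.37×10^12 = 2.88×10^5 W.

Q ≈ 2.88×10^5 W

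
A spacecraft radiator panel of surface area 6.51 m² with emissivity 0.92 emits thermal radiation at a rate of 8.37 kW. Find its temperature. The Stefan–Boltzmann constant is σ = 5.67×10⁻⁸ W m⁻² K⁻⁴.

From P = εσAT⁴, T = (P / εσA)^(1/4) = (8370 / (0.92 × 5.67×10⁻⁸ × 6.51))^(1/4).
T = (2.46×10^10)^(1/4) = 396 K.

T ≈ 396 K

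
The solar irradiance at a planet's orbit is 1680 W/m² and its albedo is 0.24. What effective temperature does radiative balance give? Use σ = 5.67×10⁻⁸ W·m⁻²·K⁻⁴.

T ≈ 274 K

Power absorbed = (1−a)S·πR²; power emitted = 4πR²σT⁴. Equating and cancelling πR²:
T = ((1−a)S / 4σ)^(1/4) = (1280 / (4 × 5.67×10⁻⁸))^(1/4) = (5.63×10^9)^(1/4).
T = 274 K.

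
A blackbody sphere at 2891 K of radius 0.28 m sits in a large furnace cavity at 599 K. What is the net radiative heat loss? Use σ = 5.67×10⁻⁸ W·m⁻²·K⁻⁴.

A = 4πr² = 4π × (0.28)² = 0.985 m².
Q = σA(T⁴ − T_s⁴). T⁴ − T_s⁴ = (2891)⁴ − (599)⁴ = 6.99×10^13 − 1.29×10^11 = 6.97×10^13 K⁴.
Q = 5.67×10⁻⁸ × 0.985 × 6.97×10^13 = 3.89×10^6 W.

Q ≈ 3.89×10^6 W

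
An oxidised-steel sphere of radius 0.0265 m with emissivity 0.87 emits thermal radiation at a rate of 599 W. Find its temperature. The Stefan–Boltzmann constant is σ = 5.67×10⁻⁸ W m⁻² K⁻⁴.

T ≈ 1080 K

A = 4πr² = 4π × (0.0265)² = 8.82×10^-3 m².
From P = εσAT⁴, T = (P / εσA)^(1/4) = (599 / (0.87 × 5.67×10⁻⁸ × 8.82×10^-3))^(1/4).
T = (1.38×10^12)^(1/4) = 1080 K.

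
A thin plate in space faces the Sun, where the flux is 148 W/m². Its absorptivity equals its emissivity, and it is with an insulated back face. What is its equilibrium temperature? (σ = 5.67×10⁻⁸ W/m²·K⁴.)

Absorbed flux αS = emitted flux εσT⁴ (one radiating face); with α = ε, T = (S/σ)^(1/4).
T = (148 / 5.67×10⁻⁸)^(1/4) = (2.61×10^9)^(1/4).
T = 226 K.

T ≈ 226 K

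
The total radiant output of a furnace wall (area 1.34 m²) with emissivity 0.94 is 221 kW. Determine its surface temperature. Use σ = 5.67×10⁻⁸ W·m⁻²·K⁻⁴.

T ≈ 1330 K

From P = εσAT⁴, T = (P / εσA)^(1/4) = (2.21×10^5 / (0.94 × 5.67×10⁻⁸ × 1.34))^(1/4).
T = (3.09×10^12)^(1/4) = 1330 K.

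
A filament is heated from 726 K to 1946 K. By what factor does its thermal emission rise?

P ∝ T⁴, so the ratio is (1946/726)⁴ = (2.680)⁴ = 51.6.

ratio ≈ 51.6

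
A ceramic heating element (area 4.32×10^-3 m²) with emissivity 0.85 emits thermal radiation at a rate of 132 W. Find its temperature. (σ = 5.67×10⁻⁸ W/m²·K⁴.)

From P = εσAT⁴, T = (P / εσA)^(1/4) = (132 / (0.85 × 5.67×10⁻⁸ × 4.32×10^-3))^(1/4).
T = (6.34×10^11)^(1/4) = 892 K.

T ≈ 892 K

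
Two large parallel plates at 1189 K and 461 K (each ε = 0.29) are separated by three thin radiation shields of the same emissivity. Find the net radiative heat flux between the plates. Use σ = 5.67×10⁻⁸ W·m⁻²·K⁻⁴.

Each of the 4 gaps contributes resistance (2/ε − 1) = 2/0.29 − 1 = 5.897; total = 23.59.
q = σ(T₁⁴ − T₂⁴) / 23.59 = 5.67×10⁻⁸ × 1.95×10^12 / 23.59 = 4700 W/m².

q ≈ 4700 W/m²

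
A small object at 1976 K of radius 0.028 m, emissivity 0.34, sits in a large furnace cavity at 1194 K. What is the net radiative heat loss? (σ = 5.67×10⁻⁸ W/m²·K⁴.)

Q ≈ 2510 W

A = 4πr² = 4π × (0.028)² = 9.85×10^-3 m².
Q = εσA(T⁴ − T_s⁴). T⁴ − T_s⁴ = (1976)⁴ − (1194)⁴ = 1.52×10^13 − 2.03×10^12 = 1.32×10^13 K⁴.
Q = 0.34 × 5.67×10⁻⁸ × 9.85×10^-3 × 1.32×10^13 = 2510 W.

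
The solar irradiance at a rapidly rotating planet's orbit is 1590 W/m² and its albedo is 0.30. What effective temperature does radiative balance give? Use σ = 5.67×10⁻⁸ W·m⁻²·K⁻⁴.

T ≈ 265 K

Power absorbed = (1−a)S·πR²; power emitted = 4πR²σT⁴. Equating and cancelling πR²:
T = ((1−a)S / 4σ)^(1/4) = (1110 / (4 × 5.67×10⁻⁸))^(1/4) = (4.91×10^9)^(1/4).
T = 265 K.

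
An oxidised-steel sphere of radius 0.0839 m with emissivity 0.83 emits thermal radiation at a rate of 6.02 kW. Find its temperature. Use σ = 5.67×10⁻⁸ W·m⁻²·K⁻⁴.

A = 4πr² = 4π × (0.0839)² = 0.0885 m².
From P = εσAT⁴, T = (P / εσA)^(1/4) = (6020 / (0.83 × 5.67×10⁻⁸ × 0.0885))^(1/4).
T = (1.45×10^12)^(1/4) = 1100 K.

T ≈ 1100 K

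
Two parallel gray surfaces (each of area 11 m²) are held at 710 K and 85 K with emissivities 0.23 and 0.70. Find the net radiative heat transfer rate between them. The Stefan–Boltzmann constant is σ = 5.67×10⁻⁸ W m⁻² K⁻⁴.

Q ≈ 33200 W

For two large parallel gray plates, q = σ(T₁⁴ − T₂⁴) / (1/ε₁ + 1/ε₂ − 1).
1/ε₁ + 1/ε₂ − 1 = 1/0.23 + 1/0.70 − 1 = 4.776.
T₁⁴ − T₂⁴ = 2.54×10^11 − 5.22×10^7 = 2.54×10^11 K⁴.
q = 5.67×10⁻⁸ × 2.54×10^11 / 4.776 = 3020 W/m².
Q = q·A = 3020 × 11 = 33200 W.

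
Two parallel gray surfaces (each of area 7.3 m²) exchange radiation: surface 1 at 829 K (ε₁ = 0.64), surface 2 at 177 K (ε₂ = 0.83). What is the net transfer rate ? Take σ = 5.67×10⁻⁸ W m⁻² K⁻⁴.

For two large parallel gray plates, q = σ(T₁⁴ − T₂⁴) / (1/ε₁ + 1/ε₂ − 1).
1/ε₁ + 1/ε₂ − 1 = 1/0.64 + 1/0.83 − 1 = 1.767.
T₁⁴ − T₂⁴ = 4.72×10^11 − 9.82×10^8 = 4.71×10^11 K⁴.
q = 5.67×10⁻⁸ × 4.71×10^11 / 1.767 = 15100 W/m².
Q = q·A = 15100 × 7.3 = 1.10×10^5 W.

Q ≈ 1.10×10^5 W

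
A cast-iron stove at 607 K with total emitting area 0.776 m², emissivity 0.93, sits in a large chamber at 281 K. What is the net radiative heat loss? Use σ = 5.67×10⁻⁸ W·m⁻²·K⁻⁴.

Q = εσA(T⁴ − T_s⁴). T⁴ − T_s⁴ = (607)⁴ − (281)⁴ = 1.36×10^11 − 6.23×10^9 = 1.30×10^11 K⁴.
Q = 0.93 × 5.67×10⁻⁸ × 0.776 × 1.30×10^11 = 5300 W.

Q ≈ 5300 W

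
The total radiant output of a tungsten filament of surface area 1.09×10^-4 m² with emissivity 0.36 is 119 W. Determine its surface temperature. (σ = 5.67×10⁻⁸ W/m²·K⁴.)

From P = εσAT⁴, T = (P / εσA)^(1/4) = (119 / (0.36 × 5.67×10⁻⁸ × 1.09×10^-4))^(1/4).
T = (5.35×10^13)^(1/4) = 2700 K.

T ≈ 2700 K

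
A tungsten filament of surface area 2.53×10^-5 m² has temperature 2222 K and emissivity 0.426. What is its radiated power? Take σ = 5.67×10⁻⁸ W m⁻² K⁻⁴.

P ≈ 14.9 W

Stefan–Boltzmann: P = εσAT⁴ = 0.426 × 5.67×10⁻⁸ × 2.53×10^-5 × (2222)⁴ = 0.426 × 5.67×10⁻⁸ × 2.53×10^-5 × 2.44×10^13.
P = 14.9 W.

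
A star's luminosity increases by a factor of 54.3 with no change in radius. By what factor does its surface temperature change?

factor ≈ 2.71

P ∝ T⁴ ⇒ T ∝ P^(1/4), so T scales by (54.3)^(1/4) = 2.71.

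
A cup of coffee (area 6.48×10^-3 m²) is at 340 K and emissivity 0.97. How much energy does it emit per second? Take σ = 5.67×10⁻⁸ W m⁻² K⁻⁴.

P = εσAT⁴ = 0.97 × 5.67×10⁻⁸ × 6.48×10^-3 × (340)⁴ = 0.97 × 5.67×10⁻⁸ × 6.48×10^-3 × 1.34×10^10.
P = 4.76 W.

P ≈ 4.76 W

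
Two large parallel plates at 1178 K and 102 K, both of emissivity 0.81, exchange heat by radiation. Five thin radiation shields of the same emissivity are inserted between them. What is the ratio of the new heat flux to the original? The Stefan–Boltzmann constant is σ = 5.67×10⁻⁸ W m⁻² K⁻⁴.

ratio ≈ 0.167

With N identical shields there are N+1 = 6 gaps in series, each with the same radiative resistance, so the flux falls to 1/(N+1) of its unshielded value.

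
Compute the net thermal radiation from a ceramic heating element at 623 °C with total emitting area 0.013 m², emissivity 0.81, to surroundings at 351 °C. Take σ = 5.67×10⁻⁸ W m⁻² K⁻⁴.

Convert: 623 °C = 896 K; 351 °C = 624 K.
Q = εσA(T⁴ − T_s⁴). T⁴ − T_s⁴ = (896)⁴ − (624)⁴ = 6.45×10^11 − 1.52×10^11 = 4.93×10^11 K⁴.
Q = 0.81 × 5.67×10⁻⁸ × 0.0130 × 4.93×10^11 = 294 W.

Q ≈ 294 W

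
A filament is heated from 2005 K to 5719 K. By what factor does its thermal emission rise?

P ∝ T⁴, so the ratio is (5719/2005)⁴ = (2.852)⁴ = 66.2.

ratio ≈ 66.2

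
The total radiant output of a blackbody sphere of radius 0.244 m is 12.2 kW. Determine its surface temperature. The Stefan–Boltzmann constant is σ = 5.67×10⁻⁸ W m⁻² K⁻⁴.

A = 4πr² = 4π × (0.244)² = 0.748 m².
From P = σAT⁴, T = (P / σA)^(1/4) = (12200 / (5.67×10⁻⁸ × 0.748))^(1/4).
T = (2.88×10^11)^(1/4) = 732 K.

T ≈ 732 K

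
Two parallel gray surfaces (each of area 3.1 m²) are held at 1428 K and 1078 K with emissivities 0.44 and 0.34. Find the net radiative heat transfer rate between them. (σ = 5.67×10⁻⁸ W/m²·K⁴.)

For two large parallel gray plates, q = σ(T₁⁴ − T₂⁴) / (1/ε₁ + 1/ε₂ − 1).
1/ε₁ + 1/ε₂ − 1 = 1/0.44 + 1/0.34 − 1 = 4.214.
T₁⁴ − T₂⁴ = 4.16×10^12 − 1.35×10^12 = 2.81×10^12 K⁴.
q = 5.67×10⁻⁸ × 2.81×10^12 / 4.214 = 37800 W/m².
Q = q·A = 37800 × 3.1 = 1.17×10^5 W.

Q ≈ 1.17×10^5 W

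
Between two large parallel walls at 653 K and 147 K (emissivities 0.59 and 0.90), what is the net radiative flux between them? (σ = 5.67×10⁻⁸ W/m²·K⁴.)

For two large parallel gray plates, q = σ(T₁⁴ − T₂⁴) / (1/ε₁ + 1/ε₂ − 1).
1/ε₁ + 1/ε₂ − 1 = 1/0.59 + 1/0.90 − 1 = 1.806.
T₁⁴ − T₂⁴ = 1.82×10^11 − 4.67×10^8 = 1.81×10^11 K⁴.
q = 5.67×10⁻⁸ × 1.81×10^11 / 1.806 = 5690 W/m².

q ≈ 5690 W/m²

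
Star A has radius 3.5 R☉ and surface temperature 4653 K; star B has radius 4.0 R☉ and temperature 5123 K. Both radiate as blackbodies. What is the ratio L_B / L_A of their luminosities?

L_B/L_A ≈ 1.92

L = 4πR²σT⁴ ∝ R²T⁴, so L_B/L_A = (4.0/3.5)² × (5123/4653)⁴ = 1.31 × 1.47 = 1.92.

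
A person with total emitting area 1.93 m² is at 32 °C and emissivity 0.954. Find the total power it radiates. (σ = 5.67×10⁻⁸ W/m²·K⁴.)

32 °C = 305 K.
P = εσAT⁴ = 0.954 × 5.67×10⁻⁸ × 1.93 × (305)⁴ = 0.954 × 5.67×10⁻⁸ × 1.93 × 8.65×10^9.
P = 903 W.

P ≈ 903 W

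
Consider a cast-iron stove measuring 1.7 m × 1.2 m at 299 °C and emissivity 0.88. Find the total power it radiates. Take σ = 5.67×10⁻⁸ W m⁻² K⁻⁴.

P ≈ 10900 W

A = 1.7 × 1.2 = 2.04 m².
299 °C = 572 K.
P = εσAT⁴ = 0.88 × 5.67×10⁻⁸ × 2.04 × (572)⁴ = 0.88 × 5.67×10⁻⁸ × 2.04 × 1.07×10^11.
P = 10900 W.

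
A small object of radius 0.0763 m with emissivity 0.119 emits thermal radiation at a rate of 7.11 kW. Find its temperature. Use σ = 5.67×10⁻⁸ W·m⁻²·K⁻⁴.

T ≈ 1950 K

A = 4πr² = 4π × (0.0763)² = 0.0732 m².
From P = εσAT⁴, T = (P / εσA)^(1/4) = (7110 / (0.119 × 5.67×10⁻⁸ × 0.0732))^(1/4).
T = (1.44×10^13)^(1/4) = 1950 K.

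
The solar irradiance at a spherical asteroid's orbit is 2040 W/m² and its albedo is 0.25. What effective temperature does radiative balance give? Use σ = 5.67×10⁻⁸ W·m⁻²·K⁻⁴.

T ≈ 287 K

Power absorbed = (1−a)S·πR²; power emitted = 4πR²σT⁴. Equating and cancelling πR²:
T = ((1−a)S / 4σ)^(1/4) = (1530 / (4 × 5.67×10⁻⁸))^(1/4) = (6.75×10^9)^(1/4).
T = 287 K.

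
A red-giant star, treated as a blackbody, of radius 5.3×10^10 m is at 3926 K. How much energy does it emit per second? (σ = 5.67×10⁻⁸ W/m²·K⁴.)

A = 4πr² = 4π × (5.3×10^10)² = 3.53×10^22 m².
P = σAT⁴ = 5.67×10⁻⁸ × 3.53×10^22 × (3926)⁴ = 5.67×10⁻⁸ × 3.53×10^22 × 2.38×10^14.
P = 4.75×10^29 W.

P ≈ 4.75×10^29 W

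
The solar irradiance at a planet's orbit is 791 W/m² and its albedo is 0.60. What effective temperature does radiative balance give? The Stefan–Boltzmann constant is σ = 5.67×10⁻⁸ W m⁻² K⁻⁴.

T ≈ 193 K

Power absorbed = (1−a)S·πR²; power emitted = 4πR²σT⁴. Equating and cancelling πR²:
T = ((1−a)S / 4σ)^(1/4) = (316 / (4 × 5.67×10⁻⁸))^(1/4) = (1.40×10^9)^(1/4).
T = 193 K.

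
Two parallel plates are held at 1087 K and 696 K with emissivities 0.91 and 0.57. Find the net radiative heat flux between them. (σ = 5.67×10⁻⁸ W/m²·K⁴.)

q ≈ 35500 W/m²

For two large parallel gray plates, q = σ(T₁⁴ − T₂⁴) / (1/ε₁ + 1/ε₂ − 1).
1/ε₁ + 1/ε₂ − 1 = 1/0.91 + 1/0.57 − 1 = 1.853.
T₁⁴ − T₂⁴ = 1.40×10^12 − 2.35×10^11 = 1.16×10^12 K⁴.
q = 5.67×10⁻⁸ × 1.16×10^12 / 1.853 = 35500 W/m².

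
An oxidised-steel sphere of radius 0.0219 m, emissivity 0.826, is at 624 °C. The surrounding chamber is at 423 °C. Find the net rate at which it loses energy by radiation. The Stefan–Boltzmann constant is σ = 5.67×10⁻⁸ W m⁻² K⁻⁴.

Q ≈ 117 W

A = 4πr² = 4π × (0.0219)² = 6.03×10^-3 m².
Convert: 624 °C = 897 K; 423 °C = 696 K.
Q = εσA(T⁴ − T_s⁴). T⁴ − T_s⁴ = (897)⁴ − (696)⁴ = 6.47×10^11 − 2.35×10^11 = 4.13×10^11 K⁴.
Q = 0.826 × 5.67×10⁻⁸ × 6.03×10^-3 × 4.13×10^11 = 117 W.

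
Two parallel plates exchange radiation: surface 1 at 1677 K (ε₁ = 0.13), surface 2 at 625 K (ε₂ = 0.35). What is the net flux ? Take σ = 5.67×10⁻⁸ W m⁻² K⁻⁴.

For two large parallel gray plates, q = σ(T₁⁴ − T₂⁴) / (1/ε₁ + 1/ε₂ − 1).
1/ε₁ + 1/ε₂ − 1 = 1/0.13 + 1/0.35 − 1 = 9.549.
T₁⁴ − T₂⁴ = 7.91×10^12 − 1.53×10^11 = 7.76×10^12 K⁴.
q = 5.67×10⁻⁸ × 7.76×10^12 / 9.549 = 46100 W/m².

q ≈ 46100 W/m²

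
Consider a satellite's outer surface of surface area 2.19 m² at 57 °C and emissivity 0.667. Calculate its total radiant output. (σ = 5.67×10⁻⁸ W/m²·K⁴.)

P ≈ 982 W

57 °C = 330 K.
Stefan–Boltzmann: P = εσAT⁴ = 0.667 × 5.67×10⁻⁸ × 2.19 × (330)⁴ = 0.667 × 5.67×10⁻⁸ × 2.19 × 1.19×10^10.
P = 982 W.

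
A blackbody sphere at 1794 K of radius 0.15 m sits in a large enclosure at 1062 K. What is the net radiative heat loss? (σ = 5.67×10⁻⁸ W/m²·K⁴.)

A = 4πr² = 4π × (0.15)² = 0.283 m².
Q = σA(T⁴ − T_s⁴). T⁴ − T_s⁴ = (1794)⁴ − (1062)⁴ = 1.04×10^13 − 1.27×10^12 = 9.09×10^12 K⁴.
Q = 5.67×10⁻⁸ × 0.283 × 9.09×10^12 = 1.46×10^5 W.

Q ≈ 1.46×10^5 W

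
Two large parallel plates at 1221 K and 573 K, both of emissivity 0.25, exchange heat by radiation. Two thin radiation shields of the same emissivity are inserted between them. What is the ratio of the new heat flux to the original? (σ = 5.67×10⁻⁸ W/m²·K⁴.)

ratio ≈ 0.333

With N identical shields there are N+1 = 3 gaps in series, each with the same radiative resistance, so the flux falls to 1/(N+1) of its unshielded value.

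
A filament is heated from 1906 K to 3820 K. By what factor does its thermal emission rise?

P ∝ T⁴, so the ratio is (3820/1906)⁴ = (2.004)⁴ = 16.1.

ratio ≈ 16.1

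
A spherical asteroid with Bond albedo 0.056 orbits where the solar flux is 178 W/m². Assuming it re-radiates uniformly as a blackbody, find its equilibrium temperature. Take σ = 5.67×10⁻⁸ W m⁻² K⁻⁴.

T ≈ 165 K

Power absorbed = (1−a)S·πR²; power emitted = 4πR²σT⁴. Equating and cancelling πR²:
T = ((1−a)S / 4σ)^(1/4) = (168 / (4 × 5.67×10⁻⁸))^(1/4) = (7.41×10^8)^(1/4).
T = 165 K.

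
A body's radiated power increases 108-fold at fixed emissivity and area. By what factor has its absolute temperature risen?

factor ≈ 3.22

P ∝ T⁴ ⇒ T ∝ P^(1/4), so T scales by (108)^(1/4) = 3.22.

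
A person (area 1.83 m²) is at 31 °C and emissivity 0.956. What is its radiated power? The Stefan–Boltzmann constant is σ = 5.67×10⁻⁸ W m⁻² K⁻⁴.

P ≈ 847 W

31 °C = 304 K.
Stefan–Boltzmann: P = εσAT⁴ = 0.956 × 5.67×10⁻⁸ × 1.83 × (304)⁴ = 0.956 × 5.67×10⁻⁸ × 1.83 × 8.54×10^9.
P = 847 W.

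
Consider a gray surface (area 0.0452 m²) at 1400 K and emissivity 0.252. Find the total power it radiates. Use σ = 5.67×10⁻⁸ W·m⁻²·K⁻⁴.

P ≈ 2480 W

Stefan–Boltzmann: P = εσAT⁴ = 0.252 × 5.67×10⁻⁸ × 0.0452 × (1400)⁴ = 0.252 × 5.67×10⁻⁸ × 0.0452 × 3.84×10^12.
P = 2480 W.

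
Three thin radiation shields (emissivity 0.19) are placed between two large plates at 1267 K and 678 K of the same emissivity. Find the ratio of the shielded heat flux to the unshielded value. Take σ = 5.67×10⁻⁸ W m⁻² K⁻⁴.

ratio ≈ 0.250

With N identical shields there are N+1 = 4 gaps in series, each with the same radiative resistance, so the flux falls to 1/(N+1) of its unshielded value.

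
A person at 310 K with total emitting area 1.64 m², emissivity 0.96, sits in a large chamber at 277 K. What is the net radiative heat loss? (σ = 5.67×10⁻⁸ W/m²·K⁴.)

Q ≈ 299 W

Q = εσA(T⁴ − T_s⁴). T⁴ − T_s⁴ = (310)⁴ − (277)⁴ = 9.24×10^9 − 5.89×10^9 = 3.35×10^9 K⁴.
Q = 0.96 × 5.67×10⁻⁸ × 1.64 × 3.35×10^9 = 299 W.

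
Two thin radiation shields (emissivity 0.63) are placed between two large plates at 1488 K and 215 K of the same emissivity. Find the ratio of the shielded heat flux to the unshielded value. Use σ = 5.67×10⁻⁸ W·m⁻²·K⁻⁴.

ratio ≈ 0.333

With N identical shields there are N+1 = 3 gaps in series, each with the same radiative resistance, so the flux falls to 1/(N+1) of its unshielded value.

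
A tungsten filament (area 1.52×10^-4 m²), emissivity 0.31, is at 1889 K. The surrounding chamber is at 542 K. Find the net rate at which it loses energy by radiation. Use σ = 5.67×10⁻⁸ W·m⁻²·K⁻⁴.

Q = εσA(T⁴ − T_s⁴). T⁴ − T_s⁴ = (1889)⁴ − (542)⁴ = 1.27×10^13 − 8.63×10^10 = 1.26×10^13 K⁴.
Q = 0.31 × 5.67×10⁻⁸ × 1.52×10^-4 × 1.26×10^13 = 33.8 W.

Q ≈ 33.8 W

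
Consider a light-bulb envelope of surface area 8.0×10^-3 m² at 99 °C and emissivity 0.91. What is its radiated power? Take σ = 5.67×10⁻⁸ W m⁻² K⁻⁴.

99 °C = 372 K.
Stefan–Boltzmann: P = εσAT⁴ = 0.91 × 5.67×10⁻⁸ × 8.00×10^-3 × (372)⁴ = 0.91 × 5.67×10⁻⁸ × 8.00×10^-3 × 1.92×10^10.
P = 7.90 W.

P ≈ 7.90 W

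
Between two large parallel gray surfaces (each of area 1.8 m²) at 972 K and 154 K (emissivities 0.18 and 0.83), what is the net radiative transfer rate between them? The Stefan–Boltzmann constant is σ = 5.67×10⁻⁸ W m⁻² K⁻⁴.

Q ≈ 15800 W

For two large parallel gray plates, q = σ(T₁⁴ − T₂⁴) / (1/ε₁ + 1/ε₂ − 1).
1/ε₁ + 1/ε₂ − 1 = 1/0.18 + 1/0.83 − 1 = 5.760.
T₁⁴ − T₂⁴ = 8.93×10^11 − 5.62×10^8 = 8.92×10^11 K⁴.
q = 5.67×10⁻⁸ × 8.92×10^11 / 5.760 = 8780 W/m².
Q = q·A = 8780 × 1.8 = 15800 W.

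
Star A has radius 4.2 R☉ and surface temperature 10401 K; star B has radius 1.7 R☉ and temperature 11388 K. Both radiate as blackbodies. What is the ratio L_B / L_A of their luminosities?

L = 4πR²σT⁴ ∝ R²T⁴, so L_B/L_A = (1.7/4.2)² × (11388/10401)⁴ = 0.164 × 1.44 = 0.235.

L_B/L_A ≈ 0.235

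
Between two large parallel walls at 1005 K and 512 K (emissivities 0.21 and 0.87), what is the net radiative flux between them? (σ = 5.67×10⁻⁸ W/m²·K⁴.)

For two large parallel gray plates, q = σ(T₁⁴ − T₂⁴) / (1/ε₁ + 1/ε₂ − 1).
1/ε₁ + 1/ε₂ − 1 = 1/0.21 + 1/0.87 − 1 = 4.911.
T₁⁴ − T₂⁴ = 1.02×10^12 − 6.87×10^10 = 9.51×10^11 K⁴.
q = 5.67×10⁻⁸ × 9.51×10^11 / 4.911 = 11000 W/m².

q ≈ 11000 W/m²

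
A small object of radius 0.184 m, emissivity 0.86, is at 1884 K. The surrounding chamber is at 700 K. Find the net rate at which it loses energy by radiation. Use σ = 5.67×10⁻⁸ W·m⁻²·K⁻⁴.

A = 4πr² = 4π × (0.184)² = 0.425 m².
Q = εσA(T⁴ − T_s⁴). T⁴ − T_s⁴ = (1884)⁴ − (700)⁴ = 1.26×10^13 − 2.40×10^11 = 1.24×10^13 K⁴.
Q = 0.86 × 5.67×10⁻⁸ × 0.425 × 1.24×10^13 = 2.56×10^5 W.

Q ≈ 2.56×10^5 W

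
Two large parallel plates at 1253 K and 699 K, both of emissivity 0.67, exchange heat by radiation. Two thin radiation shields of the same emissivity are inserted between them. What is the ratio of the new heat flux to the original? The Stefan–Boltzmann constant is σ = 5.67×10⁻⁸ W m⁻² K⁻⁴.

With N identical shields there are N+1 = 3 gaps in series, each with the same radiative resistance, so the flux falls to 1/(N+1) of its unshielded value.

ratio ≈ 0.333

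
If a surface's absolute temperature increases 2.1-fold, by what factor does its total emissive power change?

factor ≈ 19.4

P ∝ T⁴, so the power scales as (2.1)⁴ = 19.4.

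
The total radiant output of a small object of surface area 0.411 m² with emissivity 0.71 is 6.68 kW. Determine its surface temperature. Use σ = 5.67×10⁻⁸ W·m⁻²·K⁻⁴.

T ≈ 797 K

From P = εσAT⁴, T = (P / εσA)^(1/4) = (6680 / (0.71 × 5.67×10⁻⁸ × 0.411))^(1/4).
T = (4.04×10^11)^(1/4) = 797 K.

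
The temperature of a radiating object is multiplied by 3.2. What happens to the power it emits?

factor ≈ 105

P ∝ T⁴, so the power scales as (3.2)⁴ = 105.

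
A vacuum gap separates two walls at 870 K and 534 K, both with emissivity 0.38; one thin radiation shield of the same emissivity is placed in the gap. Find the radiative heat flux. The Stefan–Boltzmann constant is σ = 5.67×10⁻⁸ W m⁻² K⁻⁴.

Each of the 2 gaps contributes resistance (2/ε − 1) = 2/0.38 − 1 = 4.263; total = 8.526.
q = σ(T₁⁴ − T₂⁴) / 8.526 = 5.67×10⁻⁸ × 4.92×10^11 / 8.526 = 3270 W/m².

q ≈ 3270 W/m²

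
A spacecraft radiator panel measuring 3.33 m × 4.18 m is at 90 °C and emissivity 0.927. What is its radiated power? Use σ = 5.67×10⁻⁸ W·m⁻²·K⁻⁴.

A = 3.33 × 4.18 = 13.9 m².
90 °C = 363 K.
Stefan–Boltzmann: P = εσAT⁴ = 0.927 × 5.67×10⁻⁸ × 13.9 × (363)⁴ = 0.927 × 5.67×10⁻⁸ × 13.9 × 1.74×10^10.
P = 12700 W.

P ≈ 12700 W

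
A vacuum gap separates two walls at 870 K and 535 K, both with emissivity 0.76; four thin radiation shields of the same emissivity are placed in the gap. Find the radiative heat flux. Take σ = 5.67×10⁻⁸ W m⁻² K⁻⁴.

Each of the 5 gaps contributes resistance (2/ε − 1) = 2/0.76 − 1 = 1.632; total = 8.158.
q = σ(T₁⁴ − T₂⁴) / 8.158 = 5.67×10⁻⁸ × 4.91×10^11 / 8.158 = 3410 W/m².

q ≈ 3410 W/m²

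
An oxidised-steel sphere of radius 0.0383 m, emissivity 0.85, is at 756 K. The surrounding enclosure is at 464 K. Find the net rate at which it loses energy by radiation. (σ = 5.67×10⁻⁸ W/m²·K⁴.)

Q ≈ 249 W

A = 4πr² = 4π × (0.0383)² = 0.0184 m².
Q = εσA(T⁴ − T_s⁴). T⁴ − T_s⁴ = (756)⁴ − (464)⁴ = 3.27×10^11 − 4.64×10^10 = 2.80×10^11 K⁴.
Q = 0.85 × 5.67×10⁻⁸ × 0.0184 × 2.80×10^11 = 249 W.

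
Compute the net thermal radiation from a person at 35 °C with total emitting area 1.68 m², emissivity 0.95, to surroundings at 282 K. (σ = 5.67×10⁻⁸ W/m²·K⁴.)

Convert: 35 °C = 308 K.
Q = εσA(T⁴ − T_s⁴). T⁴ − T_s⁴ = (308)⁴ − (282)⁴ = 9.00×10^9 − 6.32×10^9 = 2.68×10^9 K⁴.
Q = 0.95 × 5.67×10⁻⁸ × 1.68 × 2.68×10^9 = 242 W.

Q ≈ 242 W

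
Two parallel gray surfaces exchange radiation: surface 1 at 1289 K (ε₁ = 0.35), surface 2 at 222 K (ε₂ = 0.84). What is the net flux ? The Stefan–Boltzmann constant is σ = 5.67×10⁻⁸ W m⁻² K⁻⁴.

q ≈ 51300 W/m²

For two large parallel gray plates, q = σ(T₁⁴ − T₂⁴) / (1/ε₁ + 1/ε₂ − 1).
1/ε₁ + 1/ε₂ − 1 = 1/0.35 + 1/0.84 − 1 = 3.048.
T₁⁴ − T₂⁴ = 2.76×10^12 − 2.43×10^9 = 2.76×10^12 K⁴.
q = 5.67×10⁻⁸ × 2.76×10^12 / 3.048 = 51300 W/m².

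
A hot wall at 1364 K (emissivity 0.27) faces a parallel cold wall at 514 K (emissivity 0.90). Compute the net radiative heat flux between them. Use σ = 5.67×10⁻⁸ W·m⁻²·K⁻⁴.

q ≈ 50400 W/m²

For two large parallel gray plates, q = σ(T₁⁴ − T₂⁴) / (1/ε₁ + 1/ε₂ − 1).
1/ε₁ + 1/ε₂ − 1 = 1/0.27 + 1/0.90 − 1 = 3.815.
T₁⁴ − T₂⁴ = 3.46×10^12 − 6.98×10^10 = 3.39×10^12 K⁴.
q = 5.67×10⁻⁸ × 3.39×10^12 / 3.815 = 50400 W/m².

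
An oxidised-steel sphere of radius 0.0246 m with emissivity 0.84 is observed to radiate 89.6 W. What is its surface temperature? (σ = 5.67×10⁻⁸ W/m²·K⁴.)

T ≈ 705 K

A = 4πr² = 4π × (0.0246)² = 7.60×10^-3 m².
From P = εσAT⁴, T = (P / εσA)^(1/4) = (89.6 / (0.84 × 5.67×10⁻⁸ × 7.60×10^-3))^(1/4).
T = (2.47×10^11)^(1/4) = 705 K.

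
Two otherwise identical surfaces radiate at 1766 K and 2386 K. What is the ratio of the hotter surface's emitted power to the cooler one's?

P ∝ T⁴, so the ratio is (2386/1766)⁴ = (1.351)⁴ = 3.33.

ratio ≈ 3.33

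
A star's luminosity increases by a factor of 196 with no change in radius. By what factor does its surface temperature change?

factor ≈ 3.74

P ∝ T⁴ ⇒ T ∝ P^(1/4), so T scales by (196)^(1/4) = 3.74.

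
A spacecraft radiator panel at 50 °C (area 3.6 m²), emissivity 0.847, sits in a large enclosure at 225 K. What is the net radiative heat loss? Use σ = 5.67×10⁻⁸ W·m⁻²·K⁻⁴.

Convert: 50 °C = 323 K.
Q = εσA(T⁴ − T_s⁴). T⁴ − T_s⁴ = (323)⁴ − (225)⁴ = 1.09×10^10 − 2.56×10^9 = 8.32×10^9 K⁴.
Q = 0.847 × 5.67×10⁻⁸ × 3.60 × 8.32×10^9 = 1440 W.

Q ≈ 1440 W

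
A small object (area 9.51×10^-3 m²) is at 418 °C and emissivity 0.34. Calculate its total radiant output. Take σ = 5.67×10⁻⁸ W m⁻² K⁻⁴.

418 °C = 691 K.
P = εσAT⁴ = 0.34 × 5.67×10⁻⁸ × 9.51×10^-3 × (691)⁴ = 0.34 × 5.67×10⁻⁸ × 9.51×10^-3 × 2.28×10^11.
P = 41.8 W.

P ≈ 41.8 W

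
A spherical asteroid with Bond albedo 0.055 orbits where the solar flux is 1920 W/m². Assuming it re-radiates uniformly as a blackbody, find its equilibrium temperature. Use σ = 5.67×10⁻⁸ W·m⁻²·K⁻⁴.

Power absorbed = (1−a)S·πR²; power emitted = 4πR²σT⁴. Equating and cancelling πR²:
T = ((1−a)S / 4σ)^(1/4) = (1810 / (4 × 5.67×10⁻⁸))^(1/4) = (8.00×10^9)^(1/4).
T = 299 K.

T ≈ 299 K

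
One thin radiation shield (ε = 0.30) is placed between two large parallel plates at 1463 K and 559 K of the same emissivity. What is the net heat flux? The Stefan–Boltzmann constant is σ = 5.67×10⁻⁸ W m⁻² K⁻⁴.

q ≈ 22400 W/m²

Each of the 2 gaps contributes resistance (2/ε − 1) = 2/0.30 − 1 = 5.667; total = 11.33.
q = σ(T₁⁴ − T₂⁴) / 11.33 = 5.67×10⁻⁸ × 4.48×10^12 / 11.33 = 22400 W/m².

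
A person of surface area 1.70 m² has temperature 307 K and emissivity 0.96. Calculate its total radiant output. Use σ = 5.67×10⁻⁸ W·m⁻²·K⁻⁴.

Stefan–Boltzmann: P = εσAT⁴ = 0.96 × 5.67×10⁻⁸ × 1.70 × (307)⁴ = 0.96 × 5.67×10⁻⁸ × 1.70 × 8.88×10^9.
P = 822 W.

P ≈ 822 W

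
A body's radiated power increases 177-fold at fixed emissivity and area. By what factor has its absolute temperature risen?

factor ≈ 3.65

P ∝ T⁴ ⇒ T ∝ P^(1/4), so T scales by (177)^(1/4) = 3.65.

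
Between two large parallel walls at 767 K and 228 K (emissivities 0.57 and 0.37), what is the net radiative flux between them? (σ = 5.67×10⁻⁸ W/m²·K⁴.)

q ≈ 5630 W/m²

For two large parallel gray plates, q = σ(T₁⁴ − T₂⁴) / (1/ε₁ + 1/ε₂ − 1).
1/ε₁ + 1/ε₂ − 1 = 1/0.57 + 1/0.37 − 1 = 3.457.
T₁⁴ − T₂⁴ = 3.46×10^11 − 2.70×10^9 = 3.43×10^11 K⁴.
q = 5.67×10⁻⁸ × 3.43×10^11 / 3.457 = 5630 W/m².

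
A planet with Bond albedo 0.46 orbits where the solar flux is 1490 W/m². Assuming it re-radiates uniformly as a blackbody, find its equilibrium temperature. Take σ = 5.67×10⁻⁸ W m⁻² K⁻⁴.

T ≈ 244 K

Power absorbed = (1−a)S·πR²; power emitted = 4πR²σT⁴. Equating and cancelling πR²:
T = ((1−a)S / 4σ)^(1/4) = (805 / (4 × 5.67×10⁻⁸))^(1/4) = (3.55×10^9)^(1/4).
T = 244 K.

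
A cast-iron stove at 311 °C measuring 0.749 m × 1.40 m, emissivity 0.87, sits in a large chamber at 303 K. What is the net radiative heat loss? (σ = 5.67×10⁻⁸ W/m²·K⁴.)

A = 0.749 × 1.40 = 1.05 m².
Convert: 311 °C = 584 K.
Q = εσA(T⁴ − T_s⁴). T⁴ − T_s⁴ = (584)⁴ − (303)⁴ = 1.16×10^11 − 8.43×10^9 = 1.08×10^11 K⁴.
Q = 0.87 × 5.67×10⁻⁸ × 1.05 × 1.08×10^11 = 5580 W.

Q ≈ 5580 W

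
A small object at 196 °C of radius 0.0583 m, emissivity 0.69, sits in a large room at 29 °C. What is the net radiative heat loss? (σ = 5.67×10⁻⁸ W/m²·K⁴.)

Q ≈ 66.9 W

A = 4πr² = 4π × (0.0583)² = 0.0427 m².
Convert: 196 °C = 469 K; 29 °C = 302 K.
Q = εσA(T⁴ − T_s⁴). T⁴ − T_s⁴ = (469)⁴ − (302)⁴ = 4.84×10^10 − 8.32×10^9 = 4.01×10^10 K⁴.
Q = 0.69 × 5.67×10⁻⁸ × 0.0427 × 4.01×10^10 = 66.9 W.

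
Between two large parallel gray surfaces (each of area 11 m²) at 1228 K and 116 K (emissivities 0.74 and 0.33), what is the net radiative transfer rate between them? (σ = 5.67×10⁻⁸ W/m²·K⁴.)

Q ≈ 4.19×10^5 W

For two large parallel gray plates, q = σ(T₁⁴ − T₂⁴) / (1/ε₁ + 1/ε₂ − 1).
1/ε₁ + 1/ε₂ − 1 = 1/0.74 + 1/0.33 − 1 = 3.382.
T₁⁴ − T₂⁴ = 2.27×10^12 − 1.81×10^8 = 2.27×10^12 K⁴.
q = 5.67×10⁻⁸ × 2.27×10^12 / 3.382 = 38100 W/m².
Q = q·A = 38100 × 11 = 4.19×10^5 W.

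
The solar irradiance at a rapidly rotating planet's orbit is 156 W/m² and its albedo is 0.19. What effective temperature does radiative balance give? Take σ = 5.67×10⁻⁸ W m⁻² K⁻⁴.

Power absorbed = (1−a)S·πR²; power emitted = 4πR²σT⁴. Equating and cancelling πR²:
T = ((1−a)S / 4σ)^(1/4) = (126 / (4 × 5.67×10⁻⁸))^(1/4) = (5.57×10^8)^(1/4).
T = 154 K.

T ≈ 154 K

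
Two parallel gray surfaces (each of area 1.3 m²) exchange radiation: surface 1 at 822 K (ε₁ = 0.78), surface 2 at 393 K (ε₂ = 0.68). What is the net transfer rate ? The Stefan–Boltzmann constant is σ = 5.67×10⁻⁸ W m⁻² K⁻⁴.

For two large parallel gray plates, q = σ(T₁⁴ − T₂⁴) / (1/ε₁ + 1/ε₂ − 1).
1/ε₁ + 1/ε₂ − 1 = 1/0.78 + 1/0.68 − 1 = 1.753.
T₁⁴ − T₂⁴ = 4.57×10^11 − 2.39×10^10 = 4.33×10^11 K⁴.
q = 5.67×10⁻⁸ × 4.33×10^11 / 1.753 = 14000 W/m².
Q = q·A = 14000 × 1.3 = 18200 W.

Q ≈ 18200 W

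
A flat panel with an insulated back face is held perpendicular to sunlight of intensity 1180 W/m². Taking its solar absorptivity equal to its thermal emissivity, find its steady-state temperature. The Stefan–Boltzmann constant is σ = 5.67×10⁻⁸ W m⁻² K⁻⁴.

Absorbed flux αS = emitted flux εσT⁴ (one radiating face); with α = ε, T = (S/σ)^(1/4).
T = (1180 / 5.67×10⁻⁸)^(1/4) = (2.08×10^10)^(1/4).
T = 380 K.

T ≈ 380 K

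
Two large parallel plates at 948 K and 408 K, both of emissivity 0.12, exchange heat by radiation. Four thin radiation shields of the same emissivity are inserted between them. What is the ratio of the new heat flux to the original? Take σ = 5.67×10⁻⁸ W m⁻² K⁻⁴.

ratio ≈ 0.200

With N identical shields there are N+1 = 5 gaps in series, each with the same radiative resistance, so the flux falls to 1/(N+1) of its unshielded value.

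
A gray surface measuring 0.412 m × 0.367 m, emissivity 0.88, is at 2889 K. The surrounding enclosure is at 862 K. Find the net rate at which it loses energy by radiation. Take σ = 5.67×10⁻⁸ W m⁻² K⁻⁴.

Q ≈ 5.21×10^5 W

A = 0.412 × 0.367 = 0.151 m².
Q = εσA(T⁴ − T_s⁴). T⁴ − T_s⁴ = (2889)⁴ − (862)⁴ = 6.97×10^13 − 5.52×10^11 = 6.91×10^13 K⁴.
Q = 0.88 × 5.67×10⁻⁸ × 0.151 × 6.91×10^13 = 5.21×10^5 W.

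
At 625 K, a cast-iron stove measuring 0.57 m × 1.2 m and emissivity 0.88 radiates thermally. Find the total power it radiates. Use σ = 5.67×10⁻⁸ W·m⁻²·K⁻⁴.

A = 0.57 × 1.2 = 0.684 m².
P = εσAT⁴ = 0.88 × 5.67×10⁻⁸ × 0.684 × (625)⁴ = 0.88 × 5.67×10⁻⁸ × 0.684 × 1.53×10^11.
P = 5210 W.

P ≈ 5210 W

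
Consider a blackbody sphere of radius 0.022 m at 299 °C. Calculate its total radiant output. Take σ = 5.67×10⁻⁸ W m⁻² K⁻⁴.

P ≈ 36.9 W

A = 4πr² = 4π × (0.022)² = 6.08×10^-3 m².
299 °C = 572 K.
P = σAT⁴ = 5.67×10⁻⁸ × 6.08×10^-3 × (572)⁴ = 5.67×10⁻⁸ × 6.08×10^-3 × 1.07×10^11.
P = 36.9 W.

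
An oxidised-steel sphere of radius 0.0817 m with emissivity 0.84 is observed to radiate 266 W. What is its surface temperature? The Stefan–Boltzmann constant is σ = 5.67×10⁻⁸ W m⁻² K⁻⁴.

A = 4πr² = 4π × (0.0817)² = 0.0839 m².
From P = εσAT⁴, T = (P / εσA)^(1/4) = (266 / (0.84 × 5.67×10⁻⁸ × 0.0839))^(1/4).
T = (6.66×10^10)^(1/4) = 508 K.

T ≈ 508 K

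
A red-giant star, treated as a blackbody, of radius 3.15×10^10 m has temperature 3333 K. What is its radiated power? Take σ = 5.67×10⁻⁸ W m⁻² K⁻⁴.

A = 4πr² = 4π × (3.15×10^10)² = 1.25×10^22 m².
P = σAT⁴ = 5.67×10⁻⁸ × 1.25×10^22 × (3333)⁴ = 5.67×10⁻⁸ × 1.25×10^22 × 1.23×10^14.
P = 8.72×10^28 W.

P ≈ 8.72×10^28 W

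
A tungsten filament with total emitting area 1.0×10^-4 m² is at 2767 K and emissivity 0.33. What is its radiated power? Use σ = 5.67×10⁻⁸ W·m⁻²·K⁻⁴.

P = εσAT⁴ = 0.33 × 5.67×10⁻⁸ × 1.00×10^-4 × (2767)⁴ = 0.33 × 5.67×10⁻⁸ × 1.00×10^-4 × 5.86×10^13.
P = 110 W.

P ≈ 110 W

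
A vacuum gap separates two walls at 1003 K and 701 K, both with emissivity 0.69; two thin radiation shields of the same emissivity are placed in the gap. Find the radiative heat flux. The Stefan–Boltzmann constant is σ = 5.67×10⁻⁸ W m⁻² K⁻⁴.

Each of the 3 gaps contributes resistance (2/ε − 1) = 2/0.69 − 1 = 1.899; total = 5.696.
q = σ(T₁⁴ − T₂⁴) / 5.696 = 5.67×10⁻⁸ × 7.71×10^11 / 5.696 = 7670 W/m².

q ≈ 7670 W/m²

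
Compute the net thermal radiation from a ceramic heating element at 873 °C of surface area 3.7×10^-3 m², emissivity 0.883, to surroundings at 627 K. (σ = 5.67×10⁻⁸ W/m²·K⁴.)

Q ≈ 291 W

Convert: 873 °C = 1146 K.
Q = εσA(T⁴ − T_s⁴). T⁴ − T_s⁴ = (1146)⁴ − (627)⁴ = 1.72×10^12 − 1.55×10^11 = 1.57×10^12 K⁴.
Q = 0.883 × 5.67×10⁻⁸ × 3.70×10^-3 × 1.57×10^12 = 291 W.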